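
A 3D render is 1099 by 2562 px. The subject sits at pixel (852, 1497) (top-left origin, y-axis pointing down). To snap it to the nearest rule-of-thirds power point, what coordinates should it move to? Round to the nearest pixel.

x = 733 px, y = 1708 px

Third lines: x ∈ {366, 733}, y ∈ {854, 1708}.
852 is closer to x = 733; 1497 is closer to y = 1708.
So the nearest intersection is the lower-right power point.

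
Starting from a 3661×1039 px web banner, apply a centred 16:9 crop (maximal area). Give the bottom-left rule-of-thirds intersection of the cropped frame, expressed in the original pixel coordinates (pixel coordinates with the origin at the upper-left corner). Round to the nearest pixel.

x = 1523 px, y = 693 px

3661/1039 > 16/9, so the 16:9 crop keeps the full height 1039 and trims width to 1039 × 16/9 = 1847.11 px.
Left offset = (3661 − 1847.11)/2 = 906.94 px; top offset = 0.
Bottom-left is one-third across and two-thirds down within the crop:
x = 906.94 + 1 × 1847.11/3 ≈ 1523; y = 0.00 + 2 × 1039.00/3 ≈ 693.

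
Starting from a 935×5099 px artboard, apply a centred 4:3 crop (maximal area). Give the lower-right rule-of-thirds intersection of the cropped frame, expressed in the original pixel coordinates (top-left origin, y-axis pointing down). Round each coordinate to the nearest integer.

935/5099 < 4/3, so the 4:3 crop keeps the full width 935 and trims height to 935 × 3/4 = 701.25 px.
Top offset = (5099 − 701.25)/2 = 2198.88 px; left offset = 0.
Lower-right is two-thirds across and two-thirds down within the crop:
x = 0.00 + 2 × 935.00/3 ≈ 623; y = 2198.88 + 2 × 701.25/3 ≈ 2666.

(623, 2666)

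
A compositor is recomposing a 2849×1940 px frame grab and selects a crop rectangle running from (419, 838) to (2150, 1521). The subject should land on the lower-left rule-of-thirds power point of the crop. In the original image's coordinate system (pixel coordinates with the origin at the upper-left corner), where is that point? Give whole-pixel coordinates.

x = 996 px, y = 1293 px

Crop width = 2150 − 419 = 1731 px; one third is 577.00 px.
Crop height = 1521 − 838 = 683 px; one third is 227.67 px.
The lower-left point is one-third across and two-thirds down within the crop:
x = 419 + 1 × 577.00 ≈ 996; y = 838 + 2 × 227.67 ≈ 1293.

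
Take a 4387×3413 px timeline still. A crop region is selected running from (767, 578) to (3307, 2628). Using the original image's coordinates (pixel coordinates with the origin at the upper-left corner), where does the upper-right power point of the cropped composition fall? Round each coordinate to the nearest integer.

x = 2460 px, y = 1261 px

Crop width = 3307 − 767 = 2540 px; one third is 846.67 px.
Crop height = 2628 − 578 = 2050 px; one third is 683.33 px.
The upper-right point is two-thirds across and one-third down within the crop:
x = 767 + 2 × 846.67 ≈ 2460; y = 578 + 1 × 683.33 ≈ 1261.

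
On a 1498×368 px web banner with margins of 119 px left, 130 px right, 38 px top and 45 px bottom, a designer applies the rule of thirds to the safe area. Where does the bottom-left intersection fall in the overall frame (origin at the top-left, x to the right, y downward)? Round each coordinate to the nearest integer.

x = 535 px, y = 228 px

Content width = 1498 − 119 − 130 = 1249 px; content height = 368 − 38 − 45 = 285 px.
Bottom-left is one-third across and two-thirds down within the safe area.
x = 119 + 1 × 1249/3 = 119 + 416.33 ≈ 535
y = 38 + 2 × 285/3 = 38 + 190.00 ≈ 228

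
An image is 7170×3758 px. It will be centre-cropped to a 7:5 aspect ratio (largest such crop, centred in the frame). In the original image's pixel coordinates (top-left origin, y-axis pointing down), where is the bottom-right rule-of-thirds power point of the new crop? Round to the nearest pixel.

(4462, 2505)

7170/3758 > 7/5, so the 7:5 crop keeps the full height 3758 and trims width to 3758 × 7/5 = 5261.20 px.
Left offset = (7170 − 5261.20)/2 = 954.40 px; top offset = 0.
Bottom-right is two-thirds across and two-thirds down within the crop:
x = 954.40 + 2 × 5261.20/3 ≈ 4462; y = 0.00 + 2 × 3758.00/3 ≈ 2505.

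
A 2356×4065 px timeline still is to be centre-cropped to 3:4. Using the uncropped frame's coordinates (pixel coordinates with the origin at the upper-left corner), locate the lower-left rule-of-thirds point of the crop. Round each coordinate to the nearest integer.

x = 785 px, y = 2556 px

2356/4065 < 3/4, so the 3:4 crop keeps the full width 2356 and trims height to 2356 × 4/3 = 3141.33 px.
Top offset = (4065 − 3141.33)/2 = 461.83 px; left offset = 0.
Lower-left is one-third across and two-thirds down within the crop:
x = 0.00 + 1 × 2356.00/3 ≈ 785; y = 461.83 + 2 × 3141.33/3 ≈ 2556.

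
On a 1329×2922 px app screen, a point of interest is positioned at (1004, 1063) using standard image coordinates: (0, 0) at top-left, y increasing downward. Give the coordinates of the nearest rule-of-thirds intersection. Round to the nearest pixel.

(886, 974)

Third lines: x ∈ {443, 886}, y ∈ {974, 1948}.
1004 is closer to x = 886; 1063 is closer to y = 974.
So the nearest intersection is the upper-right power point.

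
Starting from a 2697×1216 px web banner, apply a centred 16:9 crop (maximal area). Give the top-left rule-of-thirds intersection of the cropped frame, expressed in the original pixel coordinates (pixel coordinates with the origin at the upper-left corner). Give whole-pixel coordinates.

2697/1216 > 16/9, so the 16:9 crop keeps the full height 1216 and trims width to 1216 × 16/9 = 2161.78 px.
Left offset = (2697 − 2161.78)/2 = 267.61 px; top offset = 0.
Top-left is one-third across and one-third down within the crop:
x = 267.61 + 1 × 2161.78/3 ≈ 988; y = 0.00 + 1 × 1216.00/3 ≈ 405.

(988, 405)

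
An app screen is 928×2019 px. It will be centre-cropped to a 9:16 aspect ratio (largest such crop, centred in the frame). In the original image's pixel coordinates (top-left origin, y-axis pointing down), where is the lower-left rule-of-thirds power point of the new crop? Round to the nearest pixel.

x = 309 px, y = 1284 px

928/2019 < 9/16, so the 9:16 crop keeps the full width 928 and trims height to 928 × 16/9 = 1649.78 px.
Top offset = (2019 − 1649.78)/2 = 184.61 px; left offset = 0.
Lower-left is one-third across and two-thirds down within the crop:
x = 0.00 + 1 × 928.00/3 ≈ 309; y = 184.61 + 2 × 1649.78/3 ≈ 1284.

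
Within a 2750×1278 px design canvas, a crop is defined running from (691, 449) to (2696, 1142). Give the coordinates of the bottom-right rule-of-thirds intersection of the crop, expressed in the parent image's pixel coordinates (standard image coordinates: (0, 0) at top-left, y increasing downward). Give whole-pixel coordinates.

Crop width = 2696 − 691 = 2005 px; one third is 668.33 px.
Crop height = 1142 − 449 = 693 px; one third is 231.00 px.
The bottom-right point is two-thirds across and two-thirds down within the crop:
x = 691 + 2 × 668.33 ≈ 2028; y = 449 + 2 × 231.00 ≈ 911.

x = 2028 px, y = 911 px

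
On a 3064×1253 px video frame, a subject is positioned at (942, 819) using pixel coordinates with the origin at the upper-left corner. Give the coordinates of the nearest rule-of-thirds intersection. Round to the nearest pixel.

Third lines: x ∈ {1021, 2043}, y ∈ {418, 835}.
942 is closer to x = 1021; 819 is closer to y = 835.
So the nearest intersection is the lower-left power point.

x = 1021 px, y = 835 px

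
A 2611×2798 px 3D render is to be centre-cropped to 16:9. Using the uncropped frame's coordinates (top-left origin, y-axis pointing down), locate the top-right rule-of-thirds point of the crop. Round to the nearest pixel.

(1741, 1154)

2611/2798 < 16/9, so the 16:9 crop keeps the full width 2611 and trims height to 2611 × 9/16 = 1468.69 px.
Top offset = (2798 − 1468.69)/2 = 664.66 px; left offset = 0.
Top-right is two-thirds across and one-third down within the crop:
x = 0.00 + 2 × 2611.00/3 ≈ 1741; y = 664.66 + 1 × 1468.69/3 ≈ 1154.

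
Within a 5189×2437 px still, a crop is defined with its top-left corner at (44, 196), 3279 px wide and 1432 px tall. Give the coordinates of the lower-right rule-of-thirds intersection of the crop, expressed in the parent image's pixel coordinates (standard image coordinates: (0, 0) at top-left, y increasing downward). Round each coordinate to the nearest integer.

One third of the crop width 3279 is 1093.00 px.
One third of the crop height 1432 is 477.33 px.
The lower-right point is two-thirds across and two-thirds down within the crop:
x = 44 + 2 × 1093.00 ≈ 2230; y = 196 + 2 × 477.33 ≈ 1151.

(2230, 1151)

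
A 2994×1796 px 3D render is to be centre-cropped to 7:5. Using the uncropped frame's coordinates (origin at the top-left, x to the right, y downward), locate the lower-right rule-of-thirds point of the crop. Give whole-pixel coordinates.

x = 1916 px, y = 1197 px

2994/1796 > 7/5, so the 7:5 crop keeps the full height 1796 and trims width to 1796 × 7/5 = 2514.40 px.
Left offset = (2994 − 2514.40)/2 = 239.80 px; top offset = 0.
Lower-right is two-thirds across and two-thirds down within the crop:
x = 239.80 + 2 × 2514.40/3 ≈ 1916; y = 0.00 + 2 × 1796.00/3 ≈ 1197.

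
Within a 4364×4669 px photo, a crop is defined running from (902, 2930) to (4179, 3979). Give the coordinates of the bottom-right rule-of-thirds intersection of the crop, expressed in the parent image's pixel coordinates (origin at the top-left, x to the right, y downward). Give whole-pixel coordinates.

(3087, 3629)

Crop width = 4179 − 902 = 3277 px; one third is 1092.33 px.
Crop height = 3979 − 2930 = 1049 px; one third is 349.67 px.
The bottom-right point is two-thirds across and two-thirds down within the crop:
x = 902 + 2 × 1092.33 ≈ 3087; y = 2930 + 2 × 349.67 ≈ 3629.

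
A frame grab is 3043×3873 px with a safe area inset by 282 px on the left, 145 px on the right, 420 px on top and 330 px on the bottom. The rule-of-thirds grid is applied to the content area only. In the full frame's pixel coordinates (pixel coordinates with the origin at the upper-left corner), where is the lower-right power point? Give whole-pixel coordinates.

Content width = 3043 − 282 − 145 = 2616 px; content height = 3873 − 420 − 330 = 3123 px.
Lower-right is two-thirds across and two-thirds down within the content area.
x = 282 + 2 × 2616/3 = 282 + 1744.00 ≈ 2026
y = 420 + 2 × 3123/3 = 420 + 2082.00 ≈ 2502

(2026, 2502)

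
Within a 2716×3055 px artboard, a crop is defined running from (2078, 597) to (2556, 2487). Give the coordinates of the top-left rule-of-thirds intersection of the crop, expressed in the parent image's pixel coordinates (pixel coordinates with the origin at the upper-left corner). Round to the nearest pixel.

Crop width = 2556 − 2078 = 478 px; one third is 159.33 px.
Crop height = 2487 − 597 = 1890 px; one third is 630.00 px.
The top-left point is one-third across and one-third down within the crop:
x = 2078 + 1 × 159.33 ≈ 2237; y = 597 + 1 × 630.00 ≈ 1227.

x = 2237 px, y = 1227 px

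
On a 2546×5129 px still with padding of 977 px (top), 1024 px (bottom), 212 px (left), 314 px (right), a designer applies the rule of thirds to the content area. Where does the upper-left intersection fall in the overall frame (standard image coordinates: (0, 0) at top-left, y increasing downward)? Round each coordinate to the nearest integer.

(885, 2020)

Content width = 2546 − 212 − 314 = 2020 px; content height = 5129 − 977 − 1024 = 3128 px.
Upper-left is one-third across and one-third down within the content area.
x = 212 + 1 × 2020/3 = 212 + 673.33 ≈ 885
y = 977 + 1 × 3128/3 = 977 + 1042.67 ≈ 2020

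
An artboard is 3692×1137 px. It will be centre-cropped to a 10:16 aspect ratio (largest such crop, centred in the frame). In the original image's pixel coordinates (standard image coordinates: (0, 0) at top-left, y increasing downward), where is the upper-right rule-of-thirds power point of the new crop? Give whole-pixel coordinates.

3692/1137 > 10/16, so the 10:16 crop keeps the full height 1137 and trims width to 1137 × 10/16 = 710.62 px.
Left offset = (3692 − 710.62)/2 = 1490.69 px; top offset = 0.
Upper-right is two-thirds across and one-third down within the crop:
x = 1490.69 + 2 × 710.62/3 ≈ 1964; y = 0.00 + 1 × 1137.00/3 ≈ 379.

x = 1964 px, y = 379 px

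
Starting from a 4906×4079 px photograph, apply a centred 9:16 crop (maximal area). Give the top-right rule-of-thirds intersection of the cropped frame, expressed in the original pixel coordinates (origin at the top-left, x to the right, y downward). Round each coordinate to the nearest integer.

4906/4079 > 9/16, so the 9:16 crop keeps the full height 4079 and trims width to 4079 × 9/16 = 2294.44 px.
Left offset = (4906 − 2294.44)/2 = 1305.78 px; top offset = 0.
Top-right is two-thirds across and one-third down within the crop:
x = 1305.78 + 2 × 2294.44/3 ≈ 2835; y = 0.00 + 1 × 4079.00/3 ≈ 1360.

x = 2835 px, y = 1360 px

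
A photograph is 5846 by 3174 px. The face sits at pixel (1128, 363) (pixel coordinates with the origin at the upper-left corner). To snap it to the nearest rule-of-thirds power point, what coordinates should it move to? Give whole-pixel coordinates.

Third lines: x ∈ {1949, 3897}, y ∈ {1058, 2116}.
1128 is closer to x = 1949; 363 is closer to y = 1058.
So the nearest intersection is the upper-left power point.

x = 1949 px, y = 1058 px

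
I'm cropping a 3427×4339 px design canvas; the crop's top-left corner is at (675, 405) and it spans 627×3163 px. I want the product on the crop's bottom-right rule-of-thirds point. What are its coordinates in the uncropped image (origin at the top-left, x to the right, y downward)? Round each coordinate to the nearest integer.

x = 1093 px, y = 2514 px

One third of the crop width 627 is 209.00 px.
One third of the crop height 3163 is 1054.33 px.
The bottom-right point is two-thirds across and two-thirds down within the crop:
x = 675 + 2 × 209.00 ≈ 1093; y = 405 + 2 × 1054.33 ≈ 2514.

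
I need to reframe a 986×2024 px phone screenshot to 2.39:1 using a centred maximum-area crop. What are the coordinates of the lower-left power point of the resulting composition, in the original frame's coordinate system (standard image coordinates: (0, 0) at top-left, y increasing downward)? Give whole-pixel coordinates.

x = 329 px, y = 1081 px

986/2024 < 2.39/1, so the 2.39:1 crop keeps the full width 986 and trims height to 986 × 1/2.39 = 412.55 px.
Top offset = (2024 − 412.55)/2 = 805.72 px; left offset = 0.
Lower-left is one-third across and two-thirds down within the crop:
x = 0.00 + 1 × 986.00/3 ≈ 329; y = 805.72 + 2 × 412.55/3 ≈ 1081.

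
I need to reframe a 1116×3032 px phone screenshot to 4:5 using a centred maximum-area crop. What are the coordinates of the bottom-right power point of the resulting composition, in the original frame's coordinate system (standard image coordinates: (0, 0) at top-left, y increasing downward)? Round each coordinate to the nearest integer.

x = 744 px, y = 1749 px

1116/3032 < 4/5, so the 4:5 crop keeps the full width 1116 and trims height to 1116 × 5/4 = 1395.00 px.
Top offset = (3032 − 1395.00)/2 = 818.50 px; left offset = 0.
Bottom-right is two-thirds across and two-thirds down within the crop:
x = 0.00 + 2 × 1116.00/3 ≈ 744; y = 818.50 + 2 × 1395.00/3 ≈ 1749.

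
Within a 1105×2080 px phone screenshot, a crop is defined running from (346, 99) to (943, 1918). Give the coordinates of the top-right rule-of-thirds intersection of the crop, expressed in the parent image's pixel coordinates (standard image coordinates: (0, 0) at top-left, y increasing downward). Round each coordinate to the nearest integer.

x = 744 px, y = 705 px

Crop width = 943 − 346 = 597 px; one third is 199.00 px.
Crop height = 1918 − 99 = 1819 px; one third is 606.33 px.
The top-right point is two-thirds across and one-third down within the crop:
x = 346 + 2 × 199.00 ≈ 744; y = 99 + 1 × 606.33 ≈ 705.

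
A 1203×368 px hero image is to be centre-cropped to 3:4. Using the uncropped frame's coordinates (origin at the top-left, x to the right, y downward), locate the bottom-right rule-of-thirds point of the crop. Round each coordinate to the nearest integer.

1203/368 > 3/4, so the 3:4 crop keeps the full height 368 and trims width to 368 × 3/4 = 276.00 px.
Left offset = (1203 − 276.00)/2 = 463.50 px; top offset = 0.
Bottom-right is two-thirds across and two-thirds down within the crop:
x = 463.50 + 2 × 276.00/3 ≈ 648; y = 0.00 + 2 × 368.00/3 ≈ 245.

x = 648 px, y = 245 px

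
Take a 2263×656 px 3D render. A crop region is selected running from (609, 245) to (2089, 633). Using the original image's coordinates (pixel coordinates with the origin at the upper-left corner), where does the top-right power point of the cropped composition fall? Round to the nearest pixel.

x = 1596 px, y = 374 px

Crop width = 2089 − 609 = 1480 px; one third is 493.33 px.
Crop height = 633 − 245 = 388 px; one third is 129.33 px.
The top-right point is two-thirds across and one-third down within the crop:
x = 609 + 2 × 493.33 ≈ 1596; y = 245 + 1 × 129.33 ≈ 374.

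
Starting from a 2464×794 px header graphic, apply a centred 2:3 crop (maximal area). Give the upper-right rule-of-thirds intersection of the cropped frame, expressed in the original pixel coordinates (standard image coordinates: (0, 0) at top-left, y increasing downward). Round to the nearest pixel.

2464/794 > 2/3, so the 2:3 crop keeps the full height 794 and trims width to 794 × 2/3 = 529.33 px.
Left offset = (2464 − 529.33)/2 = 967.33 px; top offset = 0.
Upper-right is two-thirds across and one-third down within the crop:
x = 967.33 + 2 × 529.33/3 ≈ 1320; y = 0.00 + 1 × 794.00/3 ≈ 265.

x = 1320 px, y = 265 px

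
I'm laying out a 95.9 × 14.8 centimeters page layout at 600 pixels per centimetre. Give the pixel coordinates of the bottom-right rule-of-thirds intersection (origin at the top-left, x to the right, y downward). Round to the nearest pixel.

(38360, 5920)

In pixels the canvas is 95.9 × 600 = 57540 wide and 14.8 × 600 = 8880 tall.
The bottom-right point is two-thirds across and two-thirds down:
x = 2 × 57540/3 ≈ 38360; y = 2 × 8880/3 ≈ 5920.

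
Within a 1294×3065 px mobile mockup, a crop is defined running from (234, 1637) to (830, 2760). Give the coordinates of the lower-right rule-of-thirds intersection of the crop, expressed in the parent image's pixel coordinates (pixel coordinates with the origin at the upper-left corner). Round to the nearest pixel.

Crop width = 830 − 234 = 596 px; one third is 198.67 px.
Crop height = 2760 − 1637 = 1123 px; one third is 374.33 px.
The lower-right point is two-thirds across and two-thirds down within the crop:
x = 234 + 2 × 198.67 ≈ 631; y = 1637 + 2 × 374.33 ≈ 2386.

(631, 2386)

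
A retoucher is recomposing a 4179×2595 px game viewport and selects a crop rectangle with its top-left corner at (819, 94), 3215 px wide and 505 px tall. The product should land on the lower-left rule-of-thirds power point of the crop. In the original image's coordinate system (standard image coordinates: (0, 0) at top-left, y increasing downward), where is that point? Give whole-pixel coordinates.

x = 1891 px, y = 431 px

One third of the crop width 3215 is 1071.67 px.
One third of the crop height 505 is 168.33 px.
The lower-left point is one-third across and two-thirds down within the crop:
x = 819 + 1 × 1071.67 ≈ 1891; y = 94 + 2 × 168.33 ≈ 431.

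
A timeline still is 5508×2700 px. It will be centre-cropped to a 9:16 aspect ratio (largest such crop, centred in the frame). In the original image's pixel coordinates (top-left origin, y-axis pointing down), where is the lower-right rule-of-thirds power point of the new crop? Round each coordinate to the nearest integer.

5508/2700 > 9/16, so the 9:16 crop keeps the full height 2700 and trims width to 2700 × 9/16 = 1518.75 px.
Left offset = (5508 − 1518.75)/2 = 1994.62 px; top offset = 0.
Lower-right is two-thirds across and two-thirds down within the crop:
x = 1994.62 + 2 × 1518.75/3 ≈ 3007; y = 0.00 + 2 × 2700.00/3 ≈ 1800.

x = 3007 px, y = 1800 px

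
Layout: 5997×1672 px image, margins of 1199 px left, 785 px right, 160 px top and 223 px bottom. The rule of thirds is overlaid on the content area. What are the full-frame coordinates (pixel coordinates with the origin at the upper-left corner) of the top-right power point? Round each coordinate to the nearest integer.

(3874, 590)

Content width = 5997 − 1199 − 785 = 4013 px; content height = 1672 − 160 − 223 = 1289 px.
Top-right is two-thirds across and one-third down within the content area.
x = 1199 + 2 × 4013/3 = 1199 + 2675.33 ≈ 3874
y = 160 + 1 × 1289/3 = 160 + 429.67 ≈ 590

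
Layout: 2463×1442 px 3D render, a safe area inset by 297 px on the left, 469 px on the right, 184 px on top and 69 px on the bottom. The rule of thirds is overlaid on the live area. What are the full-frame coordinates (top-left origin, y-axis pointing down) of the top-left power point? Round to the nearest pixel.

(863, 580)

Content width = 2463 − 297 − 469 = 1697 px; content height = 1442 − 184 − 69 = 1189 px.
Top-left is one-third across and one-third down within the live area.
x = 297 + 1 × 1697/3 = 297 + 565.67 ≈ 863
y = 184 + 1 × 1189/3 = 184 + 396.33 ≈ 580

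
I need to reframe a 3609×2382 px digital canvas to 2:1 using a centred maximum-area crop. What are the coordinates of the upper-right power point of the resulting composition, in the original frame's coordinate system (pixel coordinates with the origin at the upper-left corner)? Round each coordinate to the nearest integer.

(2406, 890)

3609/2382 < 2/1, so the 2:1 crop keeps the full width 3609 and trims height to 3609 × 1/2 = 1804.50 px.
Top offset = (2382 − 1804.50)/2 = 288.75 px; left offset = 0.
Upper-right is two-thirds across and one-third down within the crop:
x = 0.00 + 2 × 3609.00/3 ≈ 2406; y = 288.75 + 1 × 1804.50/3 ≈ 890.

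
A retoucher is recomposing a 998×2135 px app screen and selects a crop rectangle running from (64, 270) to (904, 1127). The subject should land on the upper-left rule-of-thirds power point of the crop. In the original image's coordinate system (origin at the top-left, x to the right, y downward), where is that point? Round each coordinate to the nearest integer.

(344, 556)

Crop width = 904 − 64 = 840 px; one third is 280.00 px.
Crop height = 1127 − 270 = 857 px; one third is 285.67 px.
The upper-left point is one-third across and one-third down within the crop:
x = 64 + 1 × 280.00 ≈ 344; y = 270 + 1 × 285.67 ≈ 556.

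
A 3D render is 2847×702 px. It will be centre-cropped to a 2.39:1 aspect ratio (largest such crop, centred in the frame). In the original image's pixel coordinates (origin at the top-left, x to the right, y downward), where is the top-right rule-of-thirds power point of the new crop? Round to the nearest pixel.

(1703, 234)

2847/702 > 2.39/1, so the 2.39:1 crop keeps the full height 702 and trims width to 702 × 2.39/1 = 1677.78 px.
Left offset = (2847 − 1677.78)/2 = 584.61 px; top offset = 0.
Top-right is two-thirds across and one-third down within the crop:
x = 584.61 + 2 × 1677.78/3 ≈ 1703; y = 0.00 + 1 × 702.00/3 ≈ 234.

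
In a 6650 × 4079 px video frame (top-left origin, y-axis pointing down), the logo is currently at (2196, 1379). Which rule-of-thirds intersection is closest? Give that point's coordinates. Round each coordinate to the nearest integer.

x = 2217 px, y = 1360 px

Third lines: x ∈ {2217, 4433}, y ∈ {1360, 2719}.
2196 is closer to x = 2217; 1379 is closer to y = 1360.
So the nearest intersection is the upper-left power point.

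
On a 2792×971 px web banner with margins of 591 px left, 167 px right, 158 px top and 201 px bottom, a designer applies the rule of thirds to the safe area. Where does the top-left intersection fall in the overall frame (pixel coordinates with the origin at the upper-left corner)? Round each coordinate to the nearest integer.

(1269, 362)

Content width = 2792 − 591 − 167 = 2034 px; content height = 971 − 158 − 201 = 612 px.
Top-left is one-third across and one-third down within the safe area.
x = 591 + 1 × 2034/3 = 591 + 678.00 ≈ 1269
y = 158 + 1 × 612/3 = 158 + 204.00 ≈ 362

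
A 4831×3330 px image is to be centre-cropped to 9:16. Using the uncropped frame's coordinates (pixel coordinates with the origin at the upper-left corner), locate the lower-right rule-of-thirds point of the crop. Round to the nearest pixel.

(2728, 2220)

4831/3330 > 9/16, so the 9:16 crop keeps the full height 3330 and trims width to 3330 × 9/16 = 1873.12 px.
Left offset = (4831 − 1873.12)/2 = 1478.94 px; top offset = 0.
Lower-right is two-thirds across and two-thirds down within the crop:
x = 1478.94 + 2 × 1873.12/3 ≈ 2728; y = 0.00 + 2 × 3330.00/3 ≈ 2220.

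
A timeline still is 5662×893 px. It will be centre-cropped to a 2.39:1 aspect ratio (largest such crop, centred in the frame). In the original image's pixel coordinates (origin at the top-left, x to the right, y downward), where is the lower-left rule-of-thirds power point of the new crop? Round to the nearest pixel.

5662/893 > 2.39/1, so the 2.39:1 crop keeps the full height 893 and trims width to 893 × 2.39/1 = 2134.27 px.
Left offset = (5662 − 2134.27)/2 = 1763.87 px; top offset = 0.
Lower-left is one-third across and two-thirds down within the crop:
x = 1763.87 + 1 × 2134.27/3 ≈ 2475; y = 0.00 + 2 × 893.00/3 ≈ 595.

x = 2475 px, y = 595 px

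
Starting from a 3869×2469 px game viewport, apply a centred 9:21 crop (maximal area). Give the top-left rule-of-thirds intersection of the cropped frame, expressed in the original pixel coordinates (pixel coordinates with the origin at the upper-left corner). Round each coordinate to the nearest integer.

x = 1758 px, y = 823 px

3869/2469 > 9/21, so the 9:21 crop keeps the full height 2469 and trims width to 2469 × 9/21 = 1058.14 px.
Left offset = (3869 − 1058.14)/2 = 1405.43 px; top offset = 0.
Top-left is one-third across and one-third down within the crop:
x = 1405.43 + 1 × 1058.14/3 ≈ 1758; y = 0.00 + 1 × 2469.00/3 ≈ 823.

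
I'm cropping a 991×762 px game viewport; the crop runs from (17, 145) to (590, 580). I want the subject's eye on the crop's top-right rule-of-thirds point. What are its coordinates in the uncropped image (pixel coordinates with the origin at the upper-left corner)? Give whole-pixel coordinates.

Crop width = 590 − 17 = 573 px; one third is 191.00 px.
Crop height = 580 − 145 = 435 px; one third is 145.00 px.
The top-right point is two-thirds across and one-third down within the crop:
x = 17 + 2 × 191.00 ≈ 399; y = 145 + 1 × 145.00 ≈ 290.

x = 399 px, y = 290 px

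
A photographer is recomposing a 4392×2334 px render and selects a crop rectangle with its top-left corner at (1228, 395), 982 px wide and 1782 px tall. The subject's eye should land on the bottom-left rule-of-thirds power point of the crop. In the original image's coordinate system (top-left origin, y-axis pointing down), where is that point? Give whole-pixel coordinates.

One third of the crop width 982 is 327.33 px.
One third of the crop height 1782 is 594.00 px.
The bottom-left point is one-third across and two-thirds down within the crop:
x = 1228 + 1 × 327.33 ≈ 1555; y = 395 + 2 × 594.00 ≈ 1583.

(1555, 1583)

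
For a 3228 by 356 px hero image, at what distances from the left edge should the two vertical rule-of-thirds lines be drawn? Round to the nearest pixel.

1076 px and 2152 px

3228 / 3 = 1076, so the vertical lines sit at one and two thirds of 3228.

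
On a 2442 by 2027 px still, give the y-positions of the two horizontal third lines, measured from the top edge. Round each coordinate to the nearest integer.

2027 / 3 = 675.67, so the horizontal lines sit at one and two thirds of 2027.

676 px and 1351 px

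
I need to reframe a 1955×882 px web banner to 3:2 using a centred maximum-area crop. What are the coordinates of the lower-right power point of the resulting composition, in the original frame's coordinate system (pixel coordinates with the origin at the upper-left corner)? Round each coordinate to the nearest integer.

x = 1198 px, y = 588 px

1955/882 > 3/2, so the 3:2 crop keeps the full height 882 and trims width to 882 × 3/2 = 1323.00 px.
Left offset = (1955 − 1323.00)/2 = 316.00 px; top offset = 0.
Lower-right is two-thirds across and two-thirds down within the crop:
x = 316.00 + 2 × 1323.00/3 ≈ 1198; y = 0.00 + 2 × 882.00/3 ≈ 588.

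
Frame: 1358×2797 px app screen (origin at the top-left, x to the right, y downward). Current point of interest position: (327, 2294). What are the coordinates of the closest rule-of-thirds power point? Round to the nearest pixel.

(453, 1865)

Third lines: x ∈ {453, 905}, y ∈ {932, 1865}.
327 is closer to x = 453; 2294 is closer to y = 1865.
So the nearest intersection is the lower-left power point.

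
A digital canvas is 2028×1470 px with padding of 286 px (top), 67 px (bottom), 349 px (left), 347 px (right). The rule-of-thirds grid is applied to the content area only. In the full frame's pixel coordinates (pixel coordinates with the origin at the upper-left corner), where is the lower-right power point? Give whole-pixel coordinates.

x = 1237 px, y = 1031 px

Content width = 2028 − 349 − 347 = 1332 px; content height = 1470 − 286 − 67 = 1117 px.
Lower-right is two-thirds across and two-thirds down within the content area.
x = 349 + 2 × 1332/3 = 349 + 888.00 ≈ 1237
y = 286 + 2 × 1117/3 = 286 + 744.67 ≈ 1031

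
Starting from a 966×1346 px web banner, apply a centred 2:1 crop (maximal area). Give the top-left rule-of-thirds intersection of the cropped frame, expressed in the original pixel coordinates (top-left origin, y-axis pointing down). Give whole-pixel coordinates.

x = 322 px, y = 593 px

966/1346 < 2/1, so the 2:1 crop keeps the full width 966 and trims height to 966 × 1/2 = 483.00 px.
Top offset = (1346 − 483.00)/2 = 431.50 px; left offset = 0.
Top-left is one-third across and one-third down within the crop:
x = 0.00 + 1 × 966.00/3 ≈ 322; y = 431.50 + 1 × 483.00/3 ≈ 593.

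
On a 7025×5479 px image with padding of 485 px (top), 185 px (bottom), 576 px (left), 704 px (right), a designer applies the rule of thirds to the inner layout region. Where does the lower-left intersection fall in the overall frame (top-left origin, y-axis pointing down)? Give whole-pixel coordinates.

Content width = 7025 − 576 − 704 = 5745 px; content height = 5479 − 485 − 185 = 4809 px.
Lower-left is one-third across and two-thirds down within the inner layout region.
x = 576 + 1 × 5745/3 = 576 + 1915.00 ≈ 2491
y = 485 + 2 × 4809/3 = 485 + 3206.00 ≈ 3691

(2491, 3691)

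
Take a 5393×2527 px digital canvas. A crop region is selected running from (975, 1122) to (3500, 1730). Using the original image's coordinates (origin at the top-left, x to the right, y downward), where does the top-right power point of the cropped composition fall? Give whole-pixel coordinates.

Crop width = 3500 − 975 = 2525 px; one third is 841.67 px.
Crop height = 1730 − 1122 = 608 px; one third is 202.67 px.
The top-right point is two-thirds across and one-third down within the crop:
x = 975 + 2 × 841.67 ≈ 2658; y = 1122 + 1 × 202.67 ≈ 1325.

(2658, 1325)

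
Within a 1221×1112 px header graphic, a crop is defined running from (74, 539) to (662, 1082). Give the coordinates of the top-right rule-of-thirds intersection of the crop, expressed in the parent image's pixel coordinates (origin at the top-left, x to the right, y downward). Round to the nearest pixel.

Crop width = 662 − 74 = 588 px; one third is 196.00 px.
Crop height = 1082 − 539 = 543 px; one third is 181.00 px.
The top-right point is two-thirds across and one-third down within the crop:
x = 74 + 2 × 196.00 ≈ 466; y = 539 + 1 × 181.00 ≈ 720.

(466, 720)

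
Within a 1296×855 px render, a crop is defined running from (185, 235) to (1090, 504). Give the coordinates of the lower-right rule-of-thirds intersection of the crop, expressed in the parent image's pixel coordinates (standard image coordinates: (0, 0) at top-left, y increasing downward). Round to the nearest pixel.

Crop width = 1090 − 185 = 905 px; one third is 301.67 px.
Crop height = 504 − 235 = 269 px; one third is 89.67 px.
The lower-right point is two-thirds across and two-thirds down within the crop:
x = 185 + 2 × 301.67 ≈ 788; y = 235 + 2 × 89.67 ≈ 414.

(788, 414)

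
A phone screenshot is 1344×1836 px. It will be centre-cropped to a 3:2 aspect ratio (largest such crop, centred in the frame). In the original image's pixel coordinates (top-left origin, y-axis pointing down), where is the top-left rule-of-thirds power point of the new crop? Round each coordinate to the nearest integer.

(448, 769)

1344/1836 < 3/2, so the 3:2 crop keeps the full width 1344 and trims height to 1344 × 2/3 = 896.00 px.
Top offset = (1836 − 896.00)/2 = 470.00 px; left offset = 0.
Top-left is one-third across and one-third down within the crop:
x = 0.00 + 1 × 1344.00/3 ≈ 448; y = 470.00 + 1 × 896.00/3 ≈ 769.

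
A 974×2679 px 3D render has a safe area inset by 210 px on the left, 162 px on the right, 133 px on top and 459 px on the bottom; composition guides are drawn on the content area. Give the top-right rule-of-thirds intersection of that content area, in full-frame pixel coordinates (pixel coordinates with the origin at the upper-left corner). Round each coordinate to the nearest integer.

(611, 829)

Content width = 974 − 210 − 162 = 602 px; content height = 2679 − 133 − 459 = 2087 px.
Top-right is two-thirds across and one-third down within the content area.
x = 210 + 2 × 602/3 = 210 + 401.33 ≈ 611
y = 133 + 1 × 2087/3 = 133 + 695.67 ≈ 829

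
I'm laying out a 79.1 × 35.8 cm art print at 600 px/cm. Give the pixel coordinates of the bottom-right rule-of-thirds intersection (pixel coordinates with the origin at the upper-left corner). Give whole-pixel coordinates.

In pixels the canvas is 79.1 × 600 = 47460 wide and 35.8 × 600 = 21480 tall.
The bottom-right point is two-thirds across and two-thirds down:
x = 2 × 47460/3 ≈ 31640; y = 2 × 21480/3 ≈ 14320.

x = 31640 px, y = 14320 px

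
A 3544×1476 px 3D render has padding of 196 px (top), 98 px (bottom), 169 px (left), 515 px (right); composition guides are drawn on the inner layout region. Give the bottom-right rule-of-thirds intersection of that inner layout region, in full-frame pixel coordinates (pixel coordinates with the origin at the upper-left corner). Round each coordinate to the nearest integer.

Content width = 3544 − 169 − 515 = 2860 px; content height = 1476 − 196 − 98 = 1182 px.
Bottom-right is two-thirds across and two-thirds down within the inner layout region.
x = 169 + 2 × 2860/3 = 169 + 1906.67 ≈ 2076
y = 196 + 2 × 1182/3 = 196 + 788.00 ≈ 984

(2076, 984)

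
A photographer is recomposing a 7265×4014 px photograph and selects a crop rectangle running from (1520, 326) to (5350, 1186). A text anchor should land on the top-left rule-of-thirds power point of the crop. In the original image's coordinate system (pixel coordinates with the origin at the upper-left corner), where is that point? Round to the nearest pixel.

(2797, 613)

Crop width = 5350 − 1520 = 3830 px; one third is 1276.67 px.
Crop height = 1186 − 326 = 860 px; one third is 286.67 px.
The top-left point is one-third across and one-third down within the crop:
x = 1520 + 1 × 1276.67 ≈ 2797; y = 326 + 1 × 286.67 ≈ 613.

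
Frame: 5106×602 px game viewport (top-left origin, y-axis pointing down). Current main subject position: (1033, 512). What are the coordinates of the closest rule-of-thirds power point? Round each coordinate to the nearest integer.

(1702, 401)

Third lines: x ∈ {1702, 3404}, y ∈ {201, 401}.
1033 is closer to x = 1702; 512 is closer to y = 401.
So the nearest intersection is the lower-left power point.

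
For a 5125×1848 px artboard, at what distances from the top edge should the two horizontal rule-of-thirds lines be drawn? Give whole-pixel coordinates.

616 px and 1232 px

1848 / 3 = 616, so the horizontal lines sit at one and two thirds of 1848.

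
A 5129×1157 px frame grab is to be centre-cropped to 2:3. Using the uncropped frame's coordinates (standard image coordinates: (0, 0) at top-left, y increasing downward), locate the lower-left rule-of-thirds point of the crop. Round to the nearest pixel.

x = 2436 px, y = 771 px

5129/1157 > 2/3, so the 2:3 crop keeps the full height 1157 and trims width to 1157 × 2/3 = 771.33 px.
Left offset = (5129 − 771.33)/2 = 2178.83 px; top offset = 0.
Lower-left is one-third across and two-thirds down within the crop:
x = 2178.83 + 1 × 771.33/3 ≈ 2436; y = 0.00 + 2 × 1157.00/3 ≈ 771.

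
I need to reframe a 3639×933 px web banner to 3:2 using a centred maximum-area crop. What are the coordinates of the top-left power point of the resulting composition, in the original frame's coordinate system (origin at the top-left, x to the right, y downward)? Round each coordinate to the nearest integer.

3639/933 > 3/2, so the 3:2 crop keeps the full height 933 and trims width to 933 × 3/2 = 1399.50 px.
Left offset = (3639 − 1399.50)/2 = 1119.75 px; top offset = 0.
Top-left is one-third across and one-third down within the crop:
x = 1119.75 + 1 × 1399.50/3 ≈ 1586; y = 0.00 + 1 × 933.00/3 ≈ 311.

x = 1586 px, y = 311 px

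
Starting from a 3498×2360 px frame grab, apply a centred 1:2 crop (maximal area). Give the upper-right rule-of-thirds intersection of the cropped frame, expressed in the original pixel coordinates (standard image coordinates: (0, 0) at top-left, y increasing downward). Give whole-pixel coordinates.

3498/2360 > 1/2, so the 1:2 crop keeps the full height 2360 and trims width to 2360 × 1/2 = 1180.00 px.
Left offset = (3498 − 1180.00)/2 = 1159.00 px; top offset = 0.
Upper-right is two-thirds across and one-third down within the crop:
x = 1159.00 + 2 × 1180.00/3 ≈ 1946; y = 0.00 + 1 × 2360.00/3 ≈ 787.

x = 1946 px, y = 787 px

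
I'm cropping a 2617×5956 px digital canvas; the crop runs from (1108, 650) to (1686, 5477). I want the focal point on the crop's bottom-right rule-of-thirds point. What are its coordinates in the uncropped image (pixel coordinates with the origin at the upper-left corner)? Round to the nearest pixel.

x = 1493 px, y = 3868 px

Crop width = 1686 − 1108 = 578 px; one third is 192.67 px.
Crop height = 5477 − 650 = 4827 px; one third is 1609.00 px.
The bottom-right point is two-thirds across and two-thirds down within the crop:
x = 1108 + 2 × 192.67 ≈ 1493; y = 650 + 2 × 1609.00 ≈ 3868.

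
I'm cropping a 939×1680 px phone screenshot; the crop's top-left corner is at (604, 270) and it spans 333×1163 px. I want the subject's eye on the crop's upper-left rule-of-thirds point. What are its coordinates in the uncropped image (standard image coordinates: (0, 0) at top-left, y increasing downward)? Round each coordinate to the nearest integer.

One third of the crop width 333 is 111.00 px.
One third of the crop height 1163 is 387.67 px.
The upper-left point is one-third across and one-third down within the crop:
x = 604 + 1 × 111.00 ≈ 715; y = 270 + 1 × 387.67 ≈ 658.

x = 715 px, y = 658 px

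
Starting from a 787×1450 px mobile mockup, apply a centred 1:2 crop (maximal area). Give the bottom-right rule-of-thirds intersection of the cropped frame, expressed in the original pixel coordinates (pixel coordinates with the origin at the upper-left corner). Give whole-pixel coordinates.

(514, 967)

787/1450 > 1/2, so the 1:2 crop keeps the full height 1450 and trims width to 1450 × 1/2 = 725.00 px.
Left offset = (787 − 725.00)/2 = 31.00 px; top offset = 0.
Bottom-right is two-thirds across and two-thirds down within the crop:
x = 31.00 + 2 × 725.00/3 ≈ 514; y = 0.00 + 2 × 1450.00/3 ≈ 967.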